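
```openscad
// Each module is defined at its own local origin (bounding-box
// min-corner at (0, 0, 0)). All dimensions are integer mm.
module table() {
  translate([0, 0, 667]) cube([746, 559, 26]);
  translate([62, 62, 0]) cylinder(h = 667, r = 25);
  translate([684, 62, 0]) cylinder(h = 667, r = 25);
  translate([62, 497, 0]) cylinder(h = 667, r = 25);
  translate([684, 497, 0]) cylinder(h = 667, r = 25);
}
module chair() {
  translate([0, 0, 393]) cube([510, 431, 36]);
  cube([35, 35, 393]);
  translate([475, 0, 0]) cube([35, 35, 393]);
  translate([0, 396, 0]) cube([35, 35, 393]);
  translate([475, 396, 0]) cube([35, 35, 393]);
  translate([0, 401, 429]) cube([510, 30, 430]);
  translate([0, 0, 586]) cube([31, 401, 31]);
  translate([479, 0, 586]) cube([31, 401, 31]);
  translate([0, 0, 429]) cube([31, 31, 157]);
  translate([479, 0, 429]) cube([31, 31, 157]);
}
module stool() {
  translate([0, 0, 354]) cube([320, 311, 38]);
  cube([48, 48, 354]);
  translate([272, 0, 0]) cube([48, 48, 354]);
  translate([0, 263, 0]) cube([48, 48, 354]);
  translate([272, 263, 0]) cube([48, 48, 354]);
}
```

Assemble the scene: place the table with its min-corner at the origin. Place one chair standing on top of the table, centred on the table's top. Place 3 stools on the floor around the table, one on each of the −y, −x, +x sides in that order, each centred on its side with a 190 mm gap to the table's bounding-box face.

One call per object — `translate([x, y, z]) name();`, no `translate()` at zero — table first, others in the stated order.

table();
translate([118, 64, 693]) chair();
translate([213, -501, 0]) stool();
translate([-510, 124, 0]) stool();
translate([936, 124, 0]) stool();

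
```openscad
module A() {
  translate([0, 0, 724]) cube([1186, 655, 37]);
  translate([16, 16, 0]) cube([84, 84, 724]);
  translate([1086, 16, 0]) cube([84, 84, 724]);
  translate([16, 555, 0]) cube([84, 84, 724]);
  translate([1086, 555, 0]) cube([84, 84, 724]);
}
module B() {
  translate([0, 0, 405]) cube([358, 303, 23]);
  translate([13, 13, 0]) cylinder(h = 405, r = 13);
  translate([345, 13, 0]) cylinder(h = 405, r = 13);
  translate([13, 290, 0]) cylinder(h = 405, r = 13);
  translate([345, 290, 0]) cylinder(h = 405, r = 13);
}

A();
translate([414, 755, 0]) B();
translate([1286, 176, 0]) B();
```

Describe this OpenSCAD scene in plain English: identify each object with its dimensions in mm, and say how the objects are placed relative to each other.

A is a table with a 1186×655 mm rectangular top, 37 mm thick, top surface at z = 761 mm, supported by four 84×84 mm square legs, each inset 16 mm from the nearest pair of top edges, running from the floor.

B is a simple wooden stool: a rectangular seat 358 mm (x) by 303 mm (y), 23 mm thick, top face at z = 428 mm, on four round legs, each 26 mm in diameter. The legs rest on z = 0, each leg's axis is inset half a diameter from the nearest pair of seat edges (so the leg's bounding box is flush with the corner).

Two stools sit around the table at the +y, +x sides.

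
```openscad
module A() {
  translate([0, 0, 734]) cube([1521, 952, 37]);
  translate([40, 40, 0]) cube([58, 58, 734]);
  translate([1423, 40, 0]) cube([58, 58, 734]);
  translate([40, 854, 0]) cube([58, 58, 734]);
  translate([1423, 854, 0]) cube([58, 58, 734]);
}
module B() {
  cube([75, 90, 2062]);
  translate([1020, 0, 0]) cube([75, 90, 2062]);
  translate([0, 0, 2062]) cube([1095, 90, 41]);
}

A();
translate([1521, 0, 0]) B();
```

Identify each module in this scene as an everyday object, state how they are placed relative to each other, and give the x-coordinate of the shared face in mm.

A is a table. B is a door frame. The door frame is against the table's +x side, with their −y faces flush. The x-coordinate of the shared face is 1521 mm.

The table's +x face and the door frame's −x face are both at x = 1521 mm.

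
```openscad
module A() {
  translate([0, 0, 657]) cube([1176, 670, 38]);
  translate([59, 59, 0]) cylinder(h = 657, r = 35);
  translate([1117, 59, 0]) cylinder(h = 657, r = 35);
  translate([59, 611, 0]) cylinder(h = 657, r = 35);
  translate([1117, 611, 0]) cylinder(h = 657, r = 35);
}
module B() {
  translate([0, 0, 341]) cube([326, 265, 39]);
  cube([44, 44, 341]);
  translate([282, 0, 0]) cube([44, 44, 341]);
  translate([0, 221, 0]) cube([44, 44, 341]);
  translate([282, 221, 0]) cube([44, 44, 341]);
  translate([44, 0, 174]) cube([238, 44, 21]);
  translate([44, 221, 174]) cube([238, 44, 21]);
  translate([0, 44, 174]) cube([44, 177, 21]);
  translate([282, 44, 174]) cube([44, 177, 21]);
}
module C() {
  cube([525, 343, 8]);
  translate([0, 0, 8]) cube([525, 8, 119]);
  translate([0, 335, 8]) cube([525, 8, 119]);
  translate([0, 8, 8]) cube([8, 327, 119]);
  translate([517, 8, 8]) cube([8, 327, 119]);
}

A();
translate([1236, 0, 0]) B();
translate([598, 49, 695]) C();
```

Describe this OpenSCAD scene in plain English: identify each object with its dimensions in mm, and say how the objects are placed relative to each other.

A is a table with a 1176×670 mm rectangular top, 38 mm thick, top surface at z = 695 mm, supported by four round legs of 70 mm diameter, each leg's bounding box inset 24 mm from the nearest pair of top edges, running from the floor.

B is a four-legged stool. The seat is a 326×265×39 mm slab whose top surface is at z = 380 mm; four square legs, each 44×44 mm in cross-section, run from the floor (z = 0) to the underside of the seat, each flush with a corner of the seat. Four stretchers, 44 mm wide and 21 mm tall, connect adjacent legs with their undersides at z = 174 mm, each running between the inner faces of the legs it joins and aligned with the legs' outer faces on the other axis.

C is an open storage box with external size 525×343×127 mm and wall thickness 8 mm (the base is also 8 mm thick). The base covers the whole footprint; the four walls stand on the base, with the y-facing walls full-width and the x-facing walls fitting between their inner faces.

The stool is on the floor beside the table on its +x side. The open box is on top of the table.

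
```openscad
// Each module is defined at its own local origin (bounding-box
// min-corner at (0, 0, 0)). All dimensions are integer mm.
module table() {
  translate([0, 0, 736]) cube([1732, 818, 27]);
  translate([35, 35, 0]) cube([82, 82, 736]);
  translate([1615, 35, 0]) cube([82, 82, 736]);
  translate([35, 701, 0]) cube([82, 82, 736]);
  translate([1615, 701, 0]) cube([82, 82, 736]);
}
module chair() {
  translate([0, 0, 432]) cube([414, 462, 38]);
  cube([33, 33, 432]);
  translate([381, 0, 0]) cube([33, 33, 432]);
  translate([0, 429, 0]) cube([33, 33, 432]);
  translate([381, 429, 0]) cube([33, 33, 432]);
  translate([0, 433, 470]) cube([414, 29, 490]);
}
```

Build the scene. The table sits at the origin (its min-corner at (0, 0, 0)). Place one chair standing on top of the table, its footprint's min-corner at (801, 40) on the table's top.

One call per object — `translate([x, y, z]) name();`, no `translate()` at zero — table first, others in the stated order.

table();
translate([801, 40, 763]) chair();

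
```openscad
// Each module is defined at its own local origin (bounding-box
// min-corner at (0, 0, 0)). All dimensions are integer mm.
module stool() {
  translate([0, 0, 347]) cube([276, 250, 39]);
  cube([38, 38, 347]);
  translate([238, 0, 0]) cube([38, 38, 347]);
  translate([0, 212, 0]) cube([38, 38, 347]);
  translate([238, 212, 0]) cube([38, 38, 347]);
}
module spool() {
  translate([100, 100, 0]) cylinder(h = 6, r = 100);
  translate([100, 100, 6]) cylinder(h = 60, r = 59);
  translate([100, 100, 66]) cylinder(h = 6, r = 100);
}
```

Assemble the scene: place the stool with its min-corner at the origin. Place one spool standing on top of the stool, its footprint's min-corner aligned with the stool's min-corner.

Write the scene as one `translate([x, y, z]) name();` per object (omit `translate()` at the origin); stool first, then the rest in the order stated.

stool();
translate([0, 0, 386]) spool();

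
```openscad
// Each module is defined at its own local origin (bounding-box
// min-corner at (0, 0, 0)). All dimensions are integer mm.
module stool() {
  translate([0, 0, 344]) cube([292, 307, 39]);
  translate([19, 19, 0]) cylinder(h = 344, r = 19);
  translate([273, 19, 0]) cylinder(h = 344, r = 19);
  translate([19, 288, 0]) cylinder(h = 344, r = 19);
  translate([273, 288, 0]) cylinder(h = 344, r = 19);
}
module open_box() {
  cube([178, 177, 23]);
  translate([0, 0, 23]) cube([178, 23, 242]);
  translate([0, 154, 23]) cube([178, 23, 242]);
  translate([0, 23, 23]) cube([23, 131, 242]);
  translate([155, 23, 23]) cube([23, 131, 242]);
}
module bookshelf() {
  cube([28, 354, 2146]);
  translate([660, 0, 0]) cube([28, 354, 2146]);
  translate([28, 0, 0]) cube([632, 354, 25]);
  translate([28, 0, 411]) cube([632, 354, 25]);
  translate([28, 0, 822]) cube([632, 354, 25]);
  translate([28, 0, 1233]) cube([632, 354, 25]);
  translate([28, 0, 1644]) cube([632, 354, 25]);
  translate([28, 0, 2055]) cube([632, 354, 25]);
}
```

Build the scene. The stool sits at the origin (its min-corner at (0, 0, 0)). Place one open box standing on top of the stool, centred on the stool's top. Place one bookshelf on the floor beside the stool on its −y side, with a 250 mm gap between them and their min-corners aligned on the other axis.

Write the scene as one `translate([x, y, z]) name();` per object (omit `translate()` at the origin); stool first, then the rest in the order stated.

stool();
translate([57, 65, 383]) open_box();
translate([0, -604, 0]) bookshelf();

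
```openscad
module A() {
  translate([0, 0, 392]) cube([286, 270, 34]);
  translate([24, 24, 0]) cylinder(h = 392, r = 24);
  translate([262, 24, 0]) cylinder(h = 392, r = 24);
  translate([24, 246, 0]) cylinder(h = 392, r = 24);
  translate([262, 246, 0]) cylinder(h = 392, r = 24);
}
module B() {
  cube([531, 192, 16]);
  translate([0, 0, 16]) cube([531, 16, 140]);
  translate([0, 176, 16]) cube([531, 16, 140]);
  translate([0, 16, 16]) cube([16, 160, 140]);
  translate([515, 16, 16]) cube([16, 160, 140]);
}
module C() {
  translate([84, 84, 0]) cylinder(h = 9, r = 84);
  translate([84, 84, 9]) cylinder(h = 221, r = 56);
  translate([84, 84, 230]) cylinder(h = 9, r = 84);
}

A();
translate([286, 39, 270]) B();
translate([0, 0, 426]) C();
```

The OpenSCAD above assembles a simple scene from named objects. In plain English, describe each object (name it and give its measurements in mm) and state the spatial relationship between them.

A is a four-legged stool. The seat is 286×270 mm, 34 mm thick, top at z = 426 mm. It stands on four round legs, each 48 mm in diameter, from z = 0 to the seat underside, each leg's axis is inset half a diameter from the nearest pair of seat edges (so the leg's bounding box is flush with the corner).

B is an open storage box with external size 531×192×156 mm and wall thickness 16 mm (the base is also 16 mm thick). The base covers the whole footprint; the four walls stand on the base, with the y-facing walls full-width and the x-facing walls fitting between their inner faces.

C is a spool: two coaxial disc flanges of radius 84 mm and thickness 9 mm, joined by a core cylinder of radius 56 mm and height 221 mm. The lower flange rests on z = 0 and the three cylinders share a vertical axis.

The open box is beside the stool with their tops flush at z = 426. The spool is on top of the stool.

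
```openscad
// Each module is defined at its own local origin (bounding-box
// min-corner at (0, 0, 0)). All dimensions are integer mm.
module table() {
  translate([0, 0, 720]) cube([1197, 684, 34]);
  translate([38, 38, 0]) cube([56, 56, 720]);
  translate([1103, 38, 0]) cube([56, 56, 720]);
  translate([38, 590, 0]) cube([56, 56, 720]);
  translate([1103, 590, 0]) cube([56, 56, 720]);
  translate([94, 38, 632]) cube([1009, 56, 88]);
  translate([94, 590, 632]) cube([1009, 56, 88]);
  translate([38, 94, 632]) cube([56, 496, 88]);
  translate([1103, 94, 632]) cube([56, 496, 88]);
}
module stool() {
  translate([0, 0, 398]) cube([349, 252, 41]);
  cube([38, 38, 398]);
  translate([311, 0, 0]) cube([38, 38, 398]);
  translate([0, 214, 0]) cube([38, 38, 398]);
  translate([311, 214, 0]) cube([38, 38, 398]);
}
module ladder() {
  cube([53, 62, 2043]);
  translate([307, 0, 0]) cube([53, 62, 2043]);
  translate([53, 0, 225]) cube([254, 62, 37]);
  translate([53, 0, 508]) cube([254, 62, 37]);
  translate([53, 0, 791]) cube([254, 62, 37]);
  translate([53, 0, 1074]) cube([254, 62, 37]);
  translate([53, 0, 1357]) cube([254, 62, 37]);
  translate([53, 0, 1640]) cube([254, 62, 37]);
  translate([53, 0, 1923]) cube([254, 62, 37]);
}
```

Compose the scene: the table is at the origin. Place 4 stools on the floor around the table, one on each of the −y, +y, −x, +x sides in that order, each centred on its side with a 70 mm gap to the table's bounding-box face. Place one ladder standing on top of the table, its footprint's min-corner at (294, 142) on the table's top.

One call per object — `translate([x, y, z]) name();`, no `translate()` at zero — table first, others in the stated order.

table();
translate([424, -322, 0]) stool();
translate([424, 754, 0]) stool();
translate([-419, 216, 0]) stool();
translate([1267, 216, 0]) stool();
translate([294, 142, 754]) ladder();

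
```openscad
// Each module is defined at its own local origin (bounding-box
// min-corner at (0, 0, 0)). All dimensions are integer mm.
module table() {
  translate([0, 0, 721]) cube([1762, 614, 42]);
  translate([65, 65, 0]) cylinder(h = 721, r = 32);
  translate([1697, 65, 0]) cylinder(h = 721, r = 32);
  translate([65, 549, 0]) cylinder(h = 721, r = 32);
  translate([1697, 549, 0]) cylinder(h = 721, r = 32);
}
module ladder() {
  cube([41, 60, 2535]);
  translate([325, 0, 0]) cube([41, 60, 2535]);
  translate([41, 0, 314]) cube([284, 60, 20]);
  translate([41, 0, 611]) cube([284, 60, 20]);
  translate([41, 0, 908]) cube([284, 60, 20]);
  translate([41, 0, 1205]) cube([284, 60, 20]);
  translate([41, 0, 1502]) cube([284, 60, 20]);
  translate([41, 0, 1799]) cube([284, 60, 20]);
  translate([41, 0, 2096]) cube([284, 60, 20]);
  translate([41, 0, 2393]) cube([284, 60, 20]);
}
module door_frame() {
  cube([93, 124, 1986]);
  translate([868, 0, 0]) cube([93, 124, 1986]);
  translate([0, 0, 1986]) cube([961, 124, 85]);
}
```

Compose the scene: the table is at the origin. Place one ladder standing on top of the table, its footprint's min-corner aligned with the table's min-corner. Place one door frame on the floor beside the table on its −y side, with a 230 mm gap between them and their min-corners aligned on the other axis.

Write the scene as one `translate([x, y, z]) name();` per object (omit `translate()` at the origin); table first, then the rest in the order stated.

table();
translate([0, 0, 763]) ladder();
translate([0, -354, 0]) door_frame();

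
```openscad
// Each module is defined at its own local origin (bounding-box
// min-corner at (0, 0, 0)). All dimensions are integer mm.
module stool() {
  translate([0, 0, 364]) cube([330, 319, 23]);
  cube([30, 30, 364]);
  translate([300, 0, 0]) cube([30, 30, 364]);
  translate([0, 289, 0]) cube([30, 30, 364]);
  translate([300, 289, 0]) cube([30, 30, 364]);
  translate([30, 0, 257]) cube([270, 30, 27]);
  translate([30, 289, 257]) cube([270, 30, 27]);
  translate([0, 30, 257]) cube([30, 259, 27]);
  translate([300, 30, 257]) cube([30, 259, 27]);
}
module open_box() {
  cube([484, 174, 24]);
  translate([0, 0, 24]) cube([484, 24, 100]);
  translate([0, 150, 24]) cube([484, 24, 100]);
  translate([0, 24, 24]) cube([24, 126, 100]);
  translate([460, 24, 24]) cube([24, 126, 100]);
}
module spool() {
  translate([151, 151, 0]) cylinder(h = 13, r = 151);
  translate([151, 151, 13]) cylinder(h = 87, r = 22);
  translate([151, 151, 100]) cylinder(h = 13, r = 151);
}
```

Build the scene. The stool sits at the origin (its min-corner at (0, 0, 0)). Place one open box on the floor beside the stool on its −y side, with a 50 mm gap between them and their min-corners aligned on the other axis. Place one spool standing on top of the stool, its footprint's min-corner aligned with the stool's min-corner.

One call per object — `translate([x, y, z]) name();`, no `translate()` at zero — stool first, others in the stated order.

stool();
translate([0, -224, 0]) open_box();
translate([0, 0, 387]) spool();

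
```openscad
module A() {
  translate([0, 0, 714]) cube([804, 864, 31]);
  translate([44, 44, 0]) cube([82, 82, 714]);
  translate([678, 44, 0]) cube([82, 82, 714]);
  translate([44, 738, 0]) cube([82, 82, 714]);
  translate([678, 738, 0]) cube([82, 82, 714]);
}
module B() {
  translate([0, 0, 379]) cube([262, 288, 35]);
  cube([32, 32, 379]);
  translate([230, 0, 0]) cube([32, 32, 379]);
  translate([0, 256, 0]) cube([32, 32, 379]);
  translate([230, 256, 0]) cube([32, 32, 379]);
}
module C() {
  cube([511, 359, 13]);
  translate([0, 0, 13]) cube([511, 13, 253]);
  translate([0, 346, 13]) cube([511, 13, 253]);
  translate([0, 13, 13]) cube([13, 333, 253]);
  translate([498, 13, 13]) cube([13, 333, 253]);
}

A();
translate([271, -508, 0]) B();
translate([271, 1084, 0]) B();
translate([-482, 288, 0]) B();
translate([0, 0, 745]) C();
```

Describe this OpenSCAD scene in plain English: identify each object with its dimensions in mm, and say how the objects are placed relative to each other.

A is a table: top 804 mm (x) × 864 mm (y), 31 mm thick, upper face at z = 745 mm, on four 82×82 mm square legs, each inset 44 mm from the nearest pair of top edges, running from z = 0 to the bottom of the top.

B is a simple wooden stool: a rectangular seat 262 mm (x) by 288 mm (y), 35 mm thick, top face at z = 414 mm, on four square legs, each 32×32 mm in cross-section. The legs rest on z = 0, each flush with a corner of the seat.

C is an open storage box with external size 511×359×266 mm and wall thickness 13 mm (the base is also 13 mm thick). The base covers the whole footprint; the four walls stand on the base, with the y-facing walls full-width and the x-facing walls fitting between their inner faces.

Three stools sit around the table at the −y, +y, −x sides. The open box is on top of the table.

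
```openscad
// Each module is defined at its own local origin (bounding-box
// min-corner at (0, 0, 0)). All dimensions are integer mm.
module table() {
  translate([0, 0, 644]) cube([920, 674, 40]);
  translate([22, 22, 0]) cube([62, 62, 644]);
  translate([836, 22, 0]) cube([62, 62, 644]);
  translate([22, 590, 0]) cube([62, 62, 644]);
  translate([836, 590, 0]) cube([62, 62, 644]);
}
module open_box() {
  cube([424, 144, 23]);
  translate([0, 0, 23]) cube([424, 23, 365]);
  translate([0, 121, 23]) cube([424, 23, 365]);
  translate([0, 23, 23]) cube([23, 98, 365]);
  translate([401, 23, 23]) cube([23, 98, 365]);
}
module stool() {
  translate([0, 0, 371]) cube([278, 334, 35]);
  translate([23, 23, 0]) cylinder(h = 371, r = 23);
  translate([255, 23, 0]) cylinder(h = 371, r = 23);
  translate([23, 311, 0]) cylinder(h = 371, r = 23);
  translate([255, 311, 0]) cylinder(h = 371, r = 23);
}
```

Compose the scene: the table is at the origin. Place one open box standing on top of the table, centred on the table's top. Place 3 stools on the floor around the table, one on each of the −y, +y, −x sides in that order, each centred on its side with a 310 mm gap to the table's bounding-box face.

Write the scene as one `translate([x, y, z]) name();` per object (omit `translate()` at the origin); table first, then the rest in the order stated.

table();
translate([248, 265, 684]) open_box();
translate([321, -644, 0]) stool();
translate([321, 984, 0]) stool();
translate([-588, 170, 0]) stool();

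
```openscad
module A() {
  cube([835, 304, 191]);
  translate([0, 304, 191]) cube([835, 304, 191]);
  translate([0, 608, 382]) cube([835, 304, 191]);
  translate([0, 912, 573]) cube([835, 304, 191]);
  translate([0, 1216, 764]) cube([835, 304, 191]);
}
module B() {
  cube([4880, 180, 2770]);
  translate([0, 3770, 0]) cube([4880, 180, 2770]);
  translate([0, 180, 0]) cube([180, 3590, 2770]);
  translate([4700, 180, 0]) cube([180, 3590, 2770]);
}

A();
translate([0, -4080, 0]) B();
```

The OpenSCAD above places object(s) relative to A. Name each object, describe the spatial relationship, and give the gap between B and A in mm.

A is a staircase. B is a house frame. The house frame is on the floor beside the staircase on its −y side. The gap between the house frame and the staircase is 130 mm.

The house frame's nearest face is 130 mm from the staircase's −y face.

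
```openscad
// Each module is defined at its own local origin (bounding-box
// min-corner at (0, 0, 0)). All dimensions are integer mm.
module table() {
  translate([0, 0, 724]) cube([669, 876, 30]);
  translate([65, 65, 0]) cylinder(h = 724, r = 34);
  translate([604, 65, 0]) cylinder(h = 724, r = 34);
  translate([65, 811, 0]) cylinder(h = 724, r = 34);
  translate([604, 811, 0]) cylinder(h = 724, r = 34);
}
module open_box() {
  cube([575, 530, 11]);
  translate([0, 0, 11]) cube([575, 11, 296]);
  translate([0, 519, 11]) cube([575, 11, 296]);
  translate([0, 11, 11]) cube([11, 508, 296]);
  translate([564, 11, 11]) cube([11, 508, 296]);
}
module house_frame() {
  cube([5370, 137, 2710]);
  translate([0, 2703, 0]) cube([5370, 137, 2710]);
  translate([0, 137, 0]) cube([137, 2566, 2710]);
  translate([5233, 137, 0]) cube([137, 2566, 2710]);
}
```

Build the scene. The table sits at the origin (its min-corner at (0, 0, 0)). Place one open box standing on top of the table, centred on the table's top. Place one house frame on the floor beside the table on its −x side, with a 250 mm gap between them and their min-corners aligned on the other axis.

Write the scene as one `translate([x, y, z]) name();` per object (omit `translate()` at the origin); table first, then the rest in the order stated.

table();
translate([47, 173, 754]) open_box();
translate([-5620, 0, 0]) house_frame();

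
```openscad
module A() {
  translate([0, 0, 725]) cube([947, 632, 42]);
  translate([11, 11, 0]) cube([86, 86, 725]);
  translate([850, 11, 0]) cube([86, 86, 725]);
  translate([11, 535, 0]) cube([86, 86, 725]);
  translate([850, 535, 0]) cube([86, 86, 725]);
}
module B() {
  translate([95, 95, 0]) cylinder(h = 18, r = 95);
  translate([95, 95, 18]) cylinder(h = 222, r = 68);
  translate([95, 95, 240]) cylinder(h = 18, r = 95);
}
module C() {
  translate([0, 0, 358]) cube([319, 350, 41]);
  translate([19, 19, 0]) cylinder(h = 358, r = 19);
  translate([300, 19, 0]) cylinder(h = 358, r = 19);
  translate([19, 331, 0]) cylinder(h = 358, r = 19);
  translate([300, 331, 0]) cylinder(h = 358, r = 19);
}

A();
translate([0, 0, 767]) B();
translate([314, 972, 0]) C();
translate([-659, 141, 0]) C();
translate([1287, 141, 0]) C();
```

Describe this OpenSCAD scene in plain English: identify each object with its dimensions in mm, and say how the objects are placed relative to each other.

A is a table: top 947 mm (x) × 632 mm (y), 42 mm thick, upper face at z = 767 mm, on four 86×86 mm square legs, each inset 11 mm from the nearest pair of top edges, running from z = 0 to the bottom of the top.

B is a spool: two coaxial disc flanges of radius 95 mm and thickness 18 mm, joined by a core cylinder of radius 68 mm and height 222 mm. The lower flange rests on z = 0 and the three cylinders share a vertical axis.

C is a four-legged stool. The seat is 319×350 mm, 41 mm thick, top at z = 399 mm. It stands on four round legs, each 38 mm in diameter, from z = 0 to the seat underside, each leg's axis is inset half a diameter from the nearest pair of seat edges (so the leg's bounding box is flush with the corner).

The spool is on top of the table. Three stools sit around the table at the +y, −x, +x sides.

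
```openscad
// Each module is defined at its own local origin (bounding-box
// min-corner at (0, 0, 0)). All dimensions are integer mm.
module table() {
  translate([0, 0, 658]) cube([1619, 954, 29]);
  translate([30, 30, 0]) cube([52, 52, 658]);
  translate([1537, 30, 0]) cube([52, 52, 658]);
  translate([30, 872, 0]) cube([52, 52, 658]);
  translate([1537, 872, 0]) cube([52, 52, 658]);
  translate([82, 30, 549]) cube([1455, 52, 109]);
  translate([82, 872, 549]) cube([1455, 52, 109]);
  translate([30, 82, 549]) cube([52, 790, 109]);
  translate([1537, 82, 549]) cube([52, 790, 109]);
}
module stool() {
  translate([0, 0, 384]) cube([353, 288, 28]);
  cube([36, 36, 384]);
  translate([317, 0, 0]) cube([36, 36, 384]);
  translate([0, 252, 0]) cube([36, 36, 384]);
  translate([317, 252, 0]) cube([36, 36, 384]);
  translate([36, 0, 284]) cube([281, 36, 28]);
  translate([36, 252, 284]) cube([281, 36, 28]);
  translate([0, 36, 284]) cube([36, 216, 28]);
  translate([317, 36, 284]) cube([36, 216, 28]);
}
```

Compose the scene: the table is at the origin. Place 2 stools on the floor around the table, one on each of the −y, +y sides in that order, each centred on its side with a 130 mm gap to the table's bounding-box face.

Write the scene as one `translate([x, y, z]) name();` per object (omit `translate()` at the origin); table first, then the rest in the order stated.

table();
translate([633, -418, 0]) stool();
translate([633, 1084, 0]) stool();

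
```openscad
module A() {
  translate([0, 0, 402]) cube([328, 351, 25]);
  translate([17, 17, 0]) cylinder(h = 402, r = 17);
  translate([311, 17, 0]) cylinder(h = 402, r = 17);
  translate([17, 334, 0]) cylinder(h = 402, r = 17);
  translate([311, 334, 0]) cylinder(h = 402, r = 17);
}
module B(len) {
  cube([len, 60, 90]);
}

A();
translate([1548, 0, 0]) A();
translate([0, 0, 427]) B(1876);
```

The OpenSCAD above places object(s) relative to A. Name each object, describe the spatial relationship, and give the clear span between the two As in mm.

Second stool starts at x = 1548; first ends at x = 328; clear span = 1548 − 328 = 1220 mm.

A is a stool. B is a beam. A beam spans the tops of two stools. The clear span between the two stools is 1220 mm.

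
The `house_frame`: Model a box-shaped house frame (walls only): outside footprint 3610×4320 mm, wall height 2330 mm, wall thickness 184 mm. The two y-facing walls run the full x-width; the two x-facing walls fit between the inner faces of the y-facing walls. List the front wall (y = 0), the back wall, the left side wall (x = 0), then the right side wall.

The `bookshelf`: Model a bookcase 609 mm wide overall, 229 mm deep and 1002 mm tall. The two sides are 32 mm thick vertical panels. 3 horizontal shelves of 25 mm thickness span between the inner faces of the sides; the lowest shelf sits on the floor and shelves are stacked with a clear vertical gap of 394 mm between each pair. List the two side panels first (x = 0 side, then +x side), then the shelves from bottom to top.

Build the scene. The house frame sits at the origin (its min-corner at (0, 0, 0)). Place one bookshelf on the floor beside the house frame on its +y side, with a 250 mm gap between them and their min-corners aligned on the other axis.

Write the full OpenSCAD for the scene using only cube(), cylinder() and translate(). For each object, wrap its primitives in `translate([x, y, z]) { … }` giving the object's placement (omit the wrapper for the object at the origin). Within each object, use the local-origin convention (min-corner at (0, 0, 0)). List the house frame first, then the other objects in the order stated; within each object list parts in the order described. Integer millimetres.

cube([3610, 184, 2330]);
translate([0, 4136, 0]) cube([3610, 184, 2330]);
translate([0, 184, 0]) cube([184, 3952, 2330]);
translate([3426, 184, 0]) cube([184, 3952, 2330]);
translate([0, 4570, 0]) {
  cube([32, 229, 1002]);
  translate([577, 0, 0]) cube([32, 229, 1002]);
  translate([32, 0, 0]) cube([545, 229, 25]);
  translate([32, 0, 419]) cube([545, 229, 25]);
  translate([32, 0, 838]) cube([545, 229, 25]);
}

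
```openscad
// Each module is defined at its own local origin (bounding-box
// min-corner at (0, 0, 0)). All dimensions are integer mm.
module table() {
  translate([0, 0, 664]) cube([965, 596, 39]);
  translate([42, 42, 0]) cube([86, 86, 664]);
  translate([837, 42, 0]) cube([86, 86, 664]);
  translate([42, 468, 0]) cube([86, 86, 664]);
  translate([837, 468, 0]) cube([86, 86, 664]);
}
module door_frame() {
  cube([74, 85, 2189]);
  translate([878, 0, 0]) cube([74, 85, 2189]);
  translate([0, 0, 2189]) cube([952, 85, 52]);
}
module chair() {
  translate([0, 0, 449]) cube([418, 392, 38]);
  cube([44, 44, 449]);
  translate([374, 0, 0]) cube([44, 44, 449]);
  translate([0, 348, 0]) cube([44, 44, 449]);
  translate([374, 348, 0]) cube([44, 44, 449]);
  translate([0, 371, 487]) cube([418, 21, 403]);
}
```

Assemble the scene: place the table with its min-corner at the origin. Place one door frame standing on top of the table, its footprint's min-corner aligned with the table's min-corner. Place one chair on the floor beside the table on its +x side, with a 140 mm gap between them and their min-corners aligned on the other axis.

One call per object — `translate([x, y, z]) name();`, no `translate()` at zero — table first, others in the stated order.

table();
translate([0, 0, 703]) door_frame();
translate([1105, 0, 0]) chair();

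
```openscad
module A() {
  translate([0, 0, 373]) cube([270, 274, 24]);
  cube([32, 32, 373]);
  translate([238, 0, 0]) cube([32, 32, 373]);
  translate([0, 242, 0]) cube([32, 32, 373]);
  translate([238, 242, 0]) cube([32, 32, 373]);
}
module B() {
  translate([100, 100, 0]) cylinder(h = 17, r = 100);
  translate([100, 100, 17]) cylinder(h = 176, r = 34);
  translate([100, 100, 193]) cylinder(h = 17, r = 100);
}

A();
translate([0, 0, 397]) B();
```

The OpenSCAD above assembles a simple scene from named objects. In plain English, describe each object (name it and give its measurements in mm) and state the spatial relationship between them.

A is a four-legged stool. The seat is 270×274 mm, 24 mm thick, top at z = 397 mm. It stands on four square legs, each 32×32 mm in cross-section, from z = 0 to the seat underside, each flush with a corner of the seat.

B is a spool: two coaxial disc flanges of radius 100 mm and thickness 17 mm, joined by a core cylinder of radius 34 mm and height 176 mm. The lower flange rests on z = 0 and the three cylinders share a vertical axis.

The spool is on top of the stool.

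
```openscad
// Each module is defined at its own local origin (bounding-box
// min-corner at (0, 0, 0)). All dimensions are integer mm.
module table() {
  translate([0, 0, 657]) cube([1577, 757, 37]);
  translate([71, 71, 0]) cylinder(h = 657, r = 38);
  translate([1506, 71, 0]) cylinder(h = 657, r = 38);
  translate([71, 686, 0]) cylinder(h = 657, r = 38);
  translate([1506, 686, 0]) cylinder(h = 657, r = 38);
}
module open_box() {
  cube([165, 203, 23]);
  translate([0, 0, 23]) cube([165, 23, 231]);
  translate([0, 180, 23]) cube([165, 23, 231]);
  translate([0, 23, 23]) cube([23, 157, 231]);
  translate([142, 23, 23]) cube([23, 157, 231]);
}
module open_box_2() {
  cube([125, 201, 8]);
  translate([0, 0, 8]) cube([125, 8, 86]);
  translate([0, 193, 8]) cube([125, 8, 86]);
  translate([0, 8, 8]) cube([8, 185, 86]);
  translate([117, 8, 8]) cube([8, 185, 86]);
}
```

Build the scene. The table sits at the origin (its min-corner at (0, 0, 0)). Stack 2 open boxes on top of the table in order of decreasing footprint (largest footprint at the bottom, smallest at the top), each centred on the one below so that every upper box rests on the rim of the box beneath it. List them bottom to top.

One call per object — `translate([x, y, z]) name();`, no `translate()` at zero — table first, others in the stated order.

table();
translate([706, 277, 694]) open_box();
translate([726, 278, 948]) open_box_2();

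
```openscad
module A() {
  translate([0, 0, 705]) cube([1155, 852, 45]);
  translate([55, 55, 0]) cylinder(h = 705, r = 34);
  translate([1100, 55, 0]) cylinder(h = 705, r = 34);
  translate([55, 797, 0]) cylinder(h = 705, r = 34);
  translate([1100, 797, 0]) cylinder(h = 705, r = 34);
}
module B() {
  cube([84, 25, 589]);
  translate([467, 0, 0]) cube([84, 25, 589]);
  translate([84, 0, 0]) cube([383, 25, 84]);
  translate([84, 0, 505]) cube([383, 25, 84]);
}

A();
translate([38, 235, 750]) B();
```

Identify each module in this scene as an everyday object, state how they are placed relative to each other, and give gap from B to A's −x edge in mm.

The picture frame's min-x is at 38; the table's min-x is 0; gap = 38 mm.

A is a table. B is a picture frame. The picture frame is on top of the table. The gap from the picture frame to the table's −x edge is 38 mm.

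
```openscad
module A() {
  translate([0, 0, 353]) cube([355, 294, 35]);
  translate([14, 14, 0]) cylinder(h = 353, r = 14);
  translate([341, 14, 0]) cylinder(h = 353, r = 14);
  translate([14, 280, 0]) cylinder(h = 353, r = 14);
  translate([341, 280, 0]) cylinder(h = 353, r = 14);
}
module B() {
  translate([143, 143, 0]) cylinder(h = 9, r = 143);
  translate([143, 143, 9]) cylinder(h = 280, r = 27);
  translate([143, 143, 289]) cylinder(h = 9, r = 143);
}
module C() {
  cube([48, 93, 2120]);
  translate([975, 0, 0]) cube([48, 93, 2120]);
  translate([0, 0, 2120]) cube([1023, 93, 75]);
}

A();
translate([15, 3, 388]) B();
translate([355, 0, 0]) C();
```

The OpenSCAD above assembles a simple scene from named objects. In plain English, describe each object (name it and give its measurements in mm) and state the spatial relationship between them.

A is a simple wooden stool: a rectangular seat 355 mm (x) by 294 mm (y), 35 mm thick, top face at z = 388 mm, on four round legs, each 28 mm in diameter. The legs rest on z = 0, each leg's axis is inset half a diameter from the nearest pair of seat edges (so the leg's bounding box is flush with the corner).

B is a spool: two coaxial disc flanges of radius 143 mm and thickness 9 mm, joined by a core cylinder of radius 27 mm and height 280 mm. The lower flange rests on z = 0 and the three cylinders share a vertical axis.

C is a door frame. The clear opening is 927 mm wide and 2120 mm high. Two 48 mm wide jambs, 93 mm deep, stand either side of the opening from the floor to the top of the opening. A 75 mm thick head sits across the top of both jambs, spanning the full outside width of the frame.

The spool is on top of the stool. The door frame is against the stool's +x side, with their −y faces flush.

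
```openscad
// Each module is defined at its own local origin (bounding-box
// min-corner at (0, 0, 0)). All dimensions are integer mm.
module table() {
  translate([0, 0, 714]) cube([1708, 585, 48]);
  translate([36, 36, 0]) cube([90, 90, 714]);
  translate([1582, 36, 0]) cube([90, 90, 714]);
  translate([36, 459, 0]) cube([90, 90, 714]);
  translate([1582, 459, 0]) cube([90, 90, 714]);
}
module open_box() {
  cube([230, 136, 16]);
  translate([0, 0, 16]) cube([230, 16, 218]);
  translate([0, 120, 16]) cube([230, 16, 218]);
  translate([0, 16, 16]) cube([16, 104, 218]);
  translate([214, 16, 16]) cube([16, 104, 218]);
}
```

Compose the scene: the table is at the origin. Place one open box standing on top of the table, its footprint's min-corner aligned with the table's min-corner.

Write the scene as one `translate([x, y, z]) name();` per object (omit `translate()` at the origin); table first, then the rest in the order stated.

table();
translate([0, 0, 762]) open_box();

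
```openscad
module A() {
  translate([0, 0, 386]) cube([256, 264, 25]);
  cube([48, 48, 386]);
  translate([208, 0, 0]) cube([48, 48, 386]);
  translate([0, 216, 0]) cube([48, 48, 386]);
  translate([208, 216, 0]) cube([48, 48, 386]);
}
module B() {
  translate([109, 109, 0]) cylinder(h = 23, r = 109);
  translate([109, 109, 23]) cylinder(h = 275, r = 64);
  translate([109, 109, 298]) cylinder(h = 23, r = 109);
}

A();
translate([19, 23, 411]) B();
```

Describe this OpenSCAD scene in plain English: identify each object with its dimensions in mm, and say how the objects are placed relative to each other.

A is a four-legged stool. The seat is a 256×264×25 mm slab whose top surface is at z = 411 mm; four square legs, each 48×48 mm in cross-section, run from the floor (z = 0) to the underside of the seat, each flush with a corner of the seat.

B is a spool: two coaxial disc flanges of radius 109 mm and thickness 23 mm, joined by a core cylinder of radius 64 mm and height 275 mm. The lower flange rests on z = 0 and the three cylinders share a vertical axis.

The spool is on top of the stool, centred.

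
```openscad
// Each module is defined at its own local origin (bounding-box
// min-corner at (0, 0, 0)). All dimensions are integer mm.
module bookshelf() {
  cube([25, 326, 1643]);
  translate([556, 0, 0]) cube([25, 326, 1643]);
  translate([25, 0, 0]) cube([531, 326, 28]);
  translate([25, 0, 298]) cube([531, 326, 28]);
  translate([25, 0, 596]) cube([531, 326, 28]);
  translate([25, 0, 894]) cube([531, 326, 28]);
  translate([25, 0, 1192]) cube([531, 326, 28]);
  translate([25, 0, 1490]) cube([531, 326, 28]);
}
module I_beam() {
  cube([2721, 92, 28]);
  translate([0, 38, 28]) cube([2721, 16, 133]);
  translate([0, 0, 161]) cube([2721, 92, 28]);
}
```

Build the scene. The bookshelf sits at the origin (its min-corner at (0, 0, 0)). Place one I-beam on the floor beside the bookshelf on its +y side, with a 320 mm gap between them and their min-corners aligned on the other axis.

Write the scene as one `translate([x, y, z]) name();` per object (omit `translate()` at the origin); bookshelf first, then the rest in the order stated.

bookshelf();
translate([0, 646, 0]) I_beam();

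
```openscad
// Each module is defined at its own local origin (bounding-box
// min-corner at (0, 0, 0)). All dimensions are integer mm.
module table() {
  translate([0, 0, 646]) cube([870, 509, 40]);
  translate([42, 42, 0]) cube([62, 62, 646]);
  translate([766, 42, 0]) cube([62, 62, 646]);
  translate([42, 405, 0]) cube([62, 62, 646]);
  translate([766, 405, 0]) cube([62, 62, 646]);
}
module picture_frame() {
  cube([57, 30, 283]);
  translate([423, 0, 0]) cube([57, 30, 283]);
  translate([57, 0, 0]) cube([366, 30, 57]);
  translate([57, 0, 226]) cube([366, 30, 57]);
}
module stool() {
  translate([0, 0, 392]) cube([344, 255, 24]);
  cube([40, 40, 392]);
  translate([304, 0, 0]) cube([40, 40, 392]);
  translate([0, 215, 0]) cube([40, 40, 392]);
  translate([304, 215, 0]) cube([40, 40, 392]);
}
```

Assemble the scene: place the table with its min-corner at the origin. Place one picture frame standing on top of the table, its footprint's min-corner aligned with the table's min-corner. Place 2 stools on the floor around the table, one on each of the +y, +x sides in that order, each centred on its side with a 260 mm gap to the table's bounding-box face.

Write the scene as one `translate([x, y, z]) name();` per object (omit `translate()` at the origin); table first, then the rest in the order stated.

table();
translate([0, 0, 686]) picture_frame();
translate([263, 769, 0]) stool();
translate([1130, 127, 0]) stool();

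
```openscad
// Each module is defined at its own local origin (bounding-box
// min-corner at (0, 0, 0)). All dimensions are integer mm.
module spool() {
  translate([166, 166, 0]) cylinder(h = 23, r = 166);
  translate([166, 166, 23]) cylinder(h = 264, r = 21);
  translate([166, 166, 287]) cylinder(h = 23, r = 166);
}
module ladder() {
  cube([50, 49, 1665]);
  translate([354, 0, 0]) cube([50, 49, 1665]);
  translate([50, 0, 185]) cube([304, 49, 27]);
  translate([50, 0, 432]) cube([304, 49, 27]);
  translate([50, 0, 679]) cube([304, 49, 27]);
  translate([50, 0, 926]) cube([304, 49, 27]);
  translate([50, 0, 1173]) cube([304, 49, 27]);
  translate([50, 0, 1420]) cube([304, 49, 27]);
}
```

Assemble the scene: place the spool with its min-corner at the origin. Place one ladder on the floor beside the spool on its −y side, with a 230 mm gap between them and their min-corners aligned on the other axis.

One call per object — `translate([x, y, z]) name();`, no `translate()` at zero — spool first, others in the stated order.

spool();
translate([0, -279, 0]) ladder();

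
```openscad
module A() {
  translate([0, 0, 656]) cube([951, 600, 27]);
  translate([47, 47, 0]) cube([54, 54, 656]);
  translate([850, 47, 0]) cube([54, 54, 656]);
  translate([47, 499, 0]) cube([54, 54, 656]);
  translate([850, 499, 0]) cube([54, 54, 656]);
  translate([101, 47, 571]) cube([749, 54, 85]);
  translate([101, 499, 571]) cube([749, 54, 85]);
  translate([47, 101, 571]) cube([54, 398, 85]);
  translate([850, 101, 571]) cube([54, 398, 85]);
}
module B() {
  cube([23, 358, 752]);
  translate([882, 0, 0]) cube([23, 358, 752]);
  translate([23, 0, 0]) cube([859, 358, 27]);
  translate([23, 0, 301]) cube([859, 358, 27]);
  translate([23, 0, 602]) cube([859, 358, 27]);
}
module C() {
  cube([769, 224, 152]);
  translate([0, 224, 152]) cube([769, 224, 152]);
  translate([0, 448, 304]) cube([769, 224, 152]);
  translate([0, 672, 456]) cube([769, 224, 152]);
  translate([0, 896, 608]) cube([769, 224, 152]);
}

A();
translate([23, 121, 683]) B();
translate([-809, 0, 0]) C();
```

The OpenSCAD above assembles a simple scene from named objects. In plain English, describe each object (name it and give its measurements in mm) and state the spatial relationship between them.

A is a rectangular dining table. The top is 951×600×27 mm with its upper surface at z = 683 mm. It stands on four 54×54 mm square legs, each inset 47 mm from the nearest pair of top edges, running from the floor to the underside of the top. Four apron rails, 54 mm thick and 85 mm tall, run between adjacent legs with their top edges flush with the underside of the top and their outer faces flush with the legs' outer faces.

B is a bookshelf 905 mm wide overall, 358 mm deep and 752 mm tall. The two sides are 23 mm thick vertical panels. 3 horizontal shelves of 27 mm thickness span between the inner faces of the sides; the lowest shelf sits on the floor and shelves are stacked with a clear vertical gap of 274 mm between each pair.

C is a straight staircase of 5 solid steps. Each step is 769 mm wide (x), 224 mm deep (y, the going) and 152 mm tall (the rise). The first step rests on the floor; each subsequent step sits one going further in +y and one rise higher in +z, directly behind and above the previous step with no overlap.

The bookshelf is on top of the table, centred. The staircase is on the floor beside the table on its −x side.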